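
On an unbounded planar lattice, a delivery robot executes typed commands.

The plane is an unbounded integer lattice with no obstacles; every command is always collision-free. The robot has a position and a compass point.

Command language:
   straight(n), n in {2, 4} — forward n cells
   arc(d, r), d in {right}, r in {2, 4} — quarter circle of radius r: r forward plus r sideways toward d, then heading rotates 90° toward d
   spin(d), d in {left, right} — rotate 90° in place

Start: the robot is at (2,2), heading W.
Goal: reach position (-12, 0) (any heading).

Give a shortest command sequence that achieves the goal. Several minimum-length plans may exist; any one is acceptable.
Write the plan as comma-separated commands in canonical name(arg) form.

from: at (2,2), heading W
1. straight(4) → at (-2,2), heading W
2. straight(4) → at (-6,2), heading W
3. straight(4) → at (-10,2), heading W
4. spin(left) → at (-10,2), heading S
5. arc(right, 2) → at (-12,0), heading W
nothing shorter than 5 reaches the goal.

straight(4), straight(4), straight(4), spin(left), arc(right, 2)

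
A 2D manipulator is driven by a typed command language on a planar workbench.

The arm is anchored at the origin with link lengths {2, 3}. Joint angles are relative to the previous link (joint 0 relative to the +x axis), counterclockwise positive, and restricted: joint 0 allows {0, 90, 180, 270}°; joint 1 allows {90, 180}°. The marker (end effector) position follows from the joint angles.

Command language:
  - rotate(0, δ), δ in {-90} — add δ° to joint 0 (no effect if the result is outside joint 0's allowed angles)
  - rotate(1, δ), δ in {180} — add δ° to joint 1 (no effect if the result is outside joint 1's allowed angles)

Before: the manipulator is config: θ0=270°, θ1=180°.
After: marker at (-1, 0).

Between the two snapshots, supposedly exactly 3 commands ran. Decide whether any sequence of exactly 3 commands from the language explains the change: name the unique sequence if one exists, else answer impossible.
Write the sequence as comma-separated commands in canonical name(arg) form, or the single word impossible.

begin: config: θ0=270°, θ1=180°
step 1 (rotate(0, -90)): config: θ0=180°, θ1=180°
step 2 (rotate(0, -90)): config: θ0=90°, θ1=180°
step 3 (rotate(0, -90)): config: θ0=0°, θ1=180°
no rival 3-sequence matches.

rotate(0, -90), rotate(0, -90), rotate(0, -90)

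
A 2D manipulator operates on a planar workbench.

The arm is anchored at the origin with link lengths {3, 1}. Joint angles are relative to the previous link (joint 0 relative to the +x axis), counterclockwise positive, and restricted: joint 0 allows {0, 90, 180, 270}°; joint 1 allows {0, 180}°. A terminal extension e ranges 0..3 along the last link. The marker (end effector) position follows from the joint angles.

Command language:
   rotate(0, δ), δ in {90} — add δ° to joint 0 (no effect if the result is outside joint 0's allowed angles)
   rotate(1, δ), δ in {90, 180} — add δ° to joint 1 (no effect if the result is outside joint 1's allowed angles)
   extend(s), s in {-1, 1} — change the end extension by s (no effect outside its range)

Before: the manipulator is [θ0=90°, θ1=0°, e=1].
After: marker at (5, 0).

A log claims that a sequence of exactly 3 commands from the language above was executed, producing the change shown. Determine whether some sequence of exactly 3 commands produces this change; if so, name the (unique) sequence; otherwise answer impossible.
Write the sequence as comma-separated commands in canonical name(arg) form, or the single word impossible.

begin: [θ0=90°, θ1=0°, e=1]
step 1 (rotate(0, 90)): [θ0=180°, θ1=0°, e=1]
step 2 (rotate(0, 90)): [θ0=270°, θ1=0°, e=1]
step 3 (rotate(0, 90)): [θ0=0°, θ1=0°, e=1]
all 125 alternatives checked — unique.

rotate(0, 90), rotate(0, 90), rotate(0, 90)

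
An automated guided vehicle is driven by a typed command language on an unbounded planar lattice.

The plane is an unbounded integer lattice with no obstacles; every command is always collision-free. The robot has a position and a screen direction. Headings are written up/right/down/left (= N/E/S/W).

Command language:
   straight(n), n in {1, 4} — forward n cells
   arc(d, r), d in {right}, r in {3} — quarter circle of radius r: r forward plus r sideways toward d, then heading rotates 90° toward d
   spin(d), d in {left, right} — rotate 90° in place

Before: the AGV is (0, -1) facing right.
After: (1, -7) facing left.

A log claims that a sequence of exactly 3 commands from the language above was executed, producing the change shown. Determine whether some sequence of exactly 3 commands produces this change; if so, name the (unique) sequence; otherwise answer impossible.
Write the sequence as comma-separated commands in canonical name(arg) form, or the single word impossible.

key: running arc(right, 3) before straight(1) would end elsewhere — order is forced
from: (0, -1) facing right
[1] after straight(1): (1, -1) facing right
[2] after arc(right, 3): (4, -4) facing down
[3] after arc(right, 3): (1, -7) facing left
uniquely the one of 125 3-step routes that fits.

straight(1), arc(right, 3), arc(right, 3)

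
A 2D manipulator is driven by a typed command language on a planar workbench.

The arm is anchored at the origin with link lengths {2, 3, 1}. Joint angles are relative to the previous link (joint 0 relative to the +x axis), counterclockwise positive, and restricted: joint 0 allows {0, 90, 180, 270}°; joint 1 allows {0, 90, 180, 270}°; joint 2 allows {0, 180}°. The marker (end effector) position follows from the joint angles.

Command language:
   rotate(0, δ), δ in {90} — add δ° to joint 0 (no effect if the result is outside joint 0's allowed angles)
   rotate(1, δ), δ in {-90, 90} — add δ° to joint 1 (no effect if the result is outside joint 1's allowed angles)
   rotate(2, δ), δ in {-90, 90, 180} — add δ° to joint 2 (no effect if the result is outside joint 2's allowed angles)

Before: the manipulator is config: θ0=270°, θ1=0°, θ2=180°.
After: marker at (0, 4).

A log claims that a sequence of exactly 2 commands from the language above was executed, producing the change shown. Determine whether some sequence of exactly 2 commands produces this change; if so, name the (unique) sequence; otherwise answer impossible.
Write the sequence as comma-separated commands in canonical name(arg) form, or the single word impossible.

from: config: θ0=270°, θ1=0°, θ2=180°
t=1 rotate(0, 90) ⇒ config: θ0=0°, θ1=0°, θ2=180°
t=2 rotate(0, 90) ⇒ config: θ0=90°, θ1=0°, θ2=180°
all 36 alternatives checked — unique.

rotate(0, 90), rotate(0, 90)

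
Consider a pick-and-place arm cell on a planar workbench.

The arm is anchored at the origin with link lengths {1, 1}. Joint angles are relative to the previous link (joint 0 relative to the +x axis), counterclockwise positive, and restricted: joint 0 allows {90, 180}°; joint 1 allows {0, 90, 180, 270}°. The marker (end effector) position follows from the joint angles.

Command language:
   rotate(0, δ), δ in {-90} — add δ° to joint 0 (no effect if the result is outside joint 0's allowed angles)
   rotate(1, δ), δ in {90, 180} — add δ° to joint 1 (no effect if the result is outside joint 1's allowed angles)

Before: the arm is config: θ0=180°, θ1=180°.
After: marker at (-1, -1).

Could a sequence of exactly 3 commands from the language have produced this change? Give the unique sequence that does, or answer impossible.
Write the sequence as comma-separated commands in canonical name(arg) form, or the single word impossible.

start: config: θ0=180°, θ1=180°
t=1 rotate(1, 90) ⇒ config: θ0=180°, θ1=270°
t=2 rotate(1, 90) ⇒ config: θ0=180°, θ1=0°
t=3 rotate(1, 90) ⇒ config: θ0=180°, θ1=90°
all 27 alternatives checked — unique.

rotate(1, 90), rotate(1, 90), rotate(1, 90)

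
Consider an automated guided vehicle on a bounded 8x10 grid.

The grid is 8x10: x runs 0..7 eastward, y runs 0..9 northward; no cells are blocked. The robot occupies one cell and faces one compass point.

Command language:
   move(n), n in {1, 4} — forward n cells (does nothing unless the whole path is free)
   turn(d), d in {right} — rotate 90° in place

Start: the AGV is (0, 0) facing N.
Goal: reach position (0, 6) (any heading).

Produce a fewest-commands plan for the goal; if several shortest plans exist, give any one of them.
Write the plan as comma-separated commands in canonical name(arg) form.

start: (0, 0) facing N
t=1 move(4) ⇒ (0, 4) facing N
t=2 move(1) ⇒ (0, 5) facing N
t=3 move(1) ⇒ (0, 6) facing N
no 2-step plan works, so 3 is optimal.

move(4), move(1), move(1)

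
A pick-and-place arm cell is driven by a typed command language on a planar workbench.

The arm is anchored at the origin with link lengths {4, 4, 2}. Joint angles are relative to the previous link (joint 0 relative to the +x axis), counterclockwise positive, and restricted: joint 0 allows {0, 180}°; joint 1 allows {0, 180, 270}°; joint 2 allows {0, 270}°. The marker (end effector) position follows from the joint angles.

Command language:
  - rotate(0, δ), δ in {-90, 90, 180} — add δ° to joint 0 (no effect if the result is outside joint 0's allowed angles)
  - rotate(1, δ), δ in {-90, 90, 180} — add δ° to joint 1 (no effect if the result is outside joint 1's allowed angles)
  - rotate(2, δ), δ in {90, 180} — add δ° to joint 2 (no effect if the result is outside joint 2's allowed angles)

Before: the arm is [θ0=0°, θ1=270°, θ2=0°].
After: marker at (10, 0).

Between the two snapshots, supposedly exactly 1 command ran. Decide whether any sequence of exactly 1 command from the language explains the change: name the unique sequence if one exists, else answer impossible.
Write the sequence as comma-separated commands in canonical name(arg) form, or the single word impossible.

from: [θ0=0°, θ1=270°, θ2=0°]
1. rotate(1, 90) → [θ0=0°, θ1=0°, θ2=0°]
all 8 alternatives checked — unique.

rotate(1, 90)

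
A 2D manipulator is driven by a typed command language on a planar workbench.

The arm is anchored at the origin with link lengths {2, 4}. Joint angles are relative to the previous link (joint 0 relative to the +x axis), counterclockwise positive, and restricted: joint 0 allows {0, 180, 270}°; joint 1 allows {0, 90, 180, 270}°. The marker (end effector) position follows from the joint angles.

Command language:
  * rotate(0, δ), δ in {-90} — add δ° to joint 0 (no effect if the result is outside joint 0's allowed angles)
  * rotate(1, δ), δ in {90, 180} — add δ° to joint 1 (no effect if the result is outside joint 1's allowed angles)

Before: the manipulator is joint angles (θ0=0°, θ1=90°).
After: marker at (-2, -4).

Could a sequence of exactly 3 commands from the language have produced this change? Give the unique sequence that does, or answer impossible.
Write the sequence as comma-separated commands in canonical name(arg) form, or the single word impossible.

rotate(0, -90), rotate(0, -90), rotate(0, -90)

from: joint angles (θ0=0°, θ1=90°)
1. rotate(0, -90) → joint angles (θ0=270°, θ1=90°)
2. rotate(0, -90) → joint angles (θ0=180°, θ1=90°)
3. rotate(0, -90) → joint angles (θ0=180°, θ1=90°)
no other 3-command option fits: unique.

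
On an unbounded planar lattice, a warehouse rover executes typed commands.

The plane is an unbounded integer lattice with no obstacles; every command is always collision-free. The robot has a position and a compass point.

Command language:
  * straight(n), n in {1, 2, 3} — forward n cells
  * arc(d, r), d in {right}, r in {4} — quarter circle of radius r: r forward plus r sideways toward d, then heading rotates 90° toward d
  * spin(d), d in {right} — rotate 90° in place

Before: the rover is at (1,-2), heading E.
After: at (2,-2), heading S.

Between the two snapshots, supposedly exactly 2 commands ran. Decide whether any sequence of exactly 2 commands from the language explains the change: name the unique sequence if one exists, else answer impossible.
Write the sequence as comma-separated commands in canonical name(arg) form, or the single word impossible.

straight(1), spin(right)

key: running spin(right) before straight(1) would end elsewhere — order is forced
from: at (1,-2), heading E
[1] after straight(1): at (2,-2), heading E
[2] after spin(right): at (2,-2), heading S
no other 2-command option fits: unique.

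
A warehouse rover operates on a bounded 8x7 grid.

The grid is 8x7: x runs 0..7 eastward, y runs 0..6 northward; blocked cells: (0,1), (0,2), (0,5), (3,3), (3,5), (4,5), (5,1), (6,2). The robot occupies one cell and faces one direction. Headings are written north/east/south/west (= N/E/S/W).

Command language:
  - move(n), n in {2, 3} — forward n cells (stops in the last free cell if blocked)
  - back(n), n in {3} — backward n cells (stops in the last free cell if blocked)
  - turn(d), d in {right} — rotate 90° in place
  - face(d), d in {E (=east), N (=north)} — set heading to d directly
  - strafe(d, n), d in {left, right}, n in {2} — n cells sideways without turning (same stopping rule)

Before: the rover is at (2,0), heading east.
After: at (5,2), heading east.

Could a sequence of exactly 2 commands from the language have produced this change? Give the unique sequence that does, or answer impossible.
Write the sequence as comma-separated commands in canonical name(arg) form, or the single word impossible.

key: order matters: swapping strafe(left, 2) and move(3) lands elsewhere
t0: at (2,0), heading east
step 1 (strafe(left, 2)): at (2,2), heading east
step 2 (move(3)): at (5,2), heading east
no other 2-command option fits: unique.

strafe(left, 2), move(3)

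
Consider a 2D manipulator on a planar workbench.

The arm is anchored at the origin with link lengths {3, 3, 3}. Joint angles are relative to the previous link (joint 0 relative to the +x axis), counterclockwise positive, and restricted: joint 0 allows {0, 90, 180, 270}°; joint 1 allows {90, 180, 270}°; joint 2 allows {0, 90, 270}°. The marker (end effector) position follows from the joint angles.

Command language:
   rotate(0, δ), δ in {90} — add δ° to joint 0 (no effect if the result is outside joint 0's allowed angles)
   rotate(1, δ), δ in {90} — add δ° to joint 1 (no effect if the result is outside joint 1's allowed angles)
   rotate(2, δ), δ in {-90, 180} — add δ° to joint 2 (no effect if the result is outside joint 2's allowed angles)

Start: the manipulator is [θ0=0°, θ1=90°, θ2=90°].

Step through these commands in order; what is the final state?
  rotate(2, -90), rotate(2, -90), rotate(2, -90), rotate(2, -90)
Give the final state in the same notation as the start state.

[θ0=0°, θ1=90°, θ2=270°]

initial: [θ0=0°, θ1=90°, θ2=90°]
1. rotate(2, -90) → [θ0=0°, θ1=90°, θ2=0°]
2. rotate(2, -90) → [θ0=0°, θ1=90°, θ2=270°]
3. rotate(2, -90) → [θ0=0°, θ1=90°, θ2=270°]
4. rotate(2, -90) → [θ0=0°, θ1=90°, θ2=270°]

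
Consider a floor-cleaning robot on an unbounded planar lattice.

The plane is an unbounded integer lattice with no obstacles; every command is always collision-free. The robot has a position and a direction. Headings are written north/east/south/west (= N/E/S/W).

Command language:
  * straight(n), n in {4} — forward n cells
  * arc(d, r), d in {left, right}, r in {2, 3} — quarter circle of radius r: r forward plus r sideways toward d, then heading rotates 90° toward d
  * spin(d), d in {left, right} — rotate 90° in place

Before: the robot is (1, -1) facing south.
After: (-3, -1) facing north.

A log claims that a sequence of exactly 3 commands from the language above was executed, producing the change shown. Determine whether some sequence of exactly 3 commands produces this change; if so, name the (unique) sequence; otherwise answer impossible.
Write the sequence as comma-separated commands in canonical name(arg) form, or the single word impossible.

key: position moved to (-3,-1) AND the heading swung to N — translation plus rotation needed
initial: (1, -1) facing south
[1] after spin(right): (1, -1) facing west
[2] after straight(4): (-3, -1) facing west
[3] after spin(right): (-3, -1) facing north
no rival 3-sequence matches.

spin(right), straight(4), spin(right)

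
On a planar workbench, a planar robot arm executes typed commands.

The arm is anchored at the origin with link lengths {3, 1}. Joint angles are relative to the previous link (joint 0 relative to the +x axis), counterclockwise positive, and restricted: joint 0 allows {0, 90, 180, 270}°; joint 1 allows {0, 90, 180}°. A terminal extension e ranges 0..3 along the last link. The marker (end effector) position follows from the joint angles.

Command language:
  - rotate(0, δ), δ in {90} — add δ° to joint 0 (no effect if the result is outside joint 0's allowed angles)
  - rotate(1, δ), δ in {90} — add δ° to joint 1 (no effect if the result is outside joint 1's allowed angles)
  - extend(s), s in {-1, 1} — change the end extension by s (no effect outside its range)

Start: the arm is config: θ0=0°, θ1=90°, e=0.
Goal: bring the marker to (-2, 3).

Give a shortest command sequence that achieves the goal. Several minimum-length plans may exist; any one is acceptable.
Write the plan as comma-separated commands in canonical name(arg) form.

t0: config: θ0=0°, θ1=90°, e=0
1. extend(1) → config: θ0=0°, θ1=90°, e=1
2. rotate(0, 90) → config: θ0=90°, θ1=90°, e=1
minimal: 2 command(s), checked below 2.

extend(1), rotate(0, 90)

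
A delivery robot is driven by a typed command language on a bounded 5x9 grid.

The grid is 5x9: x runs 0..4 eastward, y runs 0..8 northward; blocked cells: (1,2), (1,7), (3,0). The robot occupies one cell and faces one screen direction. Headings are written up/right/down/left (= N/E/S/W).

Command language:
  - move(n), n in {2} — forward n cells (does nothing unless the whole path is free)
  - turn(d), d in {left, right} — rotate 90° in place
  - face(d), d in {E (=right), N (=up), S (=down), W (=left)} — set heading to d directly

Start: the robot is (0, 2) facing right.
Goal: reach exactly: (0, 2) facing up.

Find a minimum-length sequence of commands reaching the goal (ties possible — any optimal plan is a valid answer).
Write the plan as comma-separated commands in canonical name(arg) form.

initial: (0, 2) facing right
step 1 (face(N)): (0, 2) facing up
nothing shorter than 1 reaches the goal.

face(N)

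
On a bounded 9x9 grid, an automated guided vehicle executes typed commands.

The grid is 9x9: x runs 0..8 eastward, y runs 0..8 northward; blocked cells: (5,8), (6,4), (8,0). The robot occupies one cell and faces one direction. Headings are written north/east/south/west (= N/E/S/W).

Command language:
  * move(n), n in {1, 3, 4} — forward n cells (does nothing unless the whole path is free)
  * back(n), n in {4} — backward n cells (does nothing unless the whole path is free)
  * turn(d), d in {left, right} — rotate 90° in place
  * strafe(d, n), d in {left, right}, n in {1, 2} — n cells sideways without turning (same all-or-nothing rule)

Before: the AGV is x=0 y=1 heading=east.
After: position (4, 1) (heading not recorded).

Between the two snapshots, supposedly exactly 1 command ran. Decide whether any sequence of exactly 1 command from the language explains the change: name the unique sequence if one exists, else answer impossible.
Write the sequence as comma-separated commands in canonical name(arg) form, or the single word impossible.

move(4)

t0: x=0 y=1 heading=east
t=1 move(4) ⇒ x=4 y=1 heading=east
no other 1-command option fits: unique.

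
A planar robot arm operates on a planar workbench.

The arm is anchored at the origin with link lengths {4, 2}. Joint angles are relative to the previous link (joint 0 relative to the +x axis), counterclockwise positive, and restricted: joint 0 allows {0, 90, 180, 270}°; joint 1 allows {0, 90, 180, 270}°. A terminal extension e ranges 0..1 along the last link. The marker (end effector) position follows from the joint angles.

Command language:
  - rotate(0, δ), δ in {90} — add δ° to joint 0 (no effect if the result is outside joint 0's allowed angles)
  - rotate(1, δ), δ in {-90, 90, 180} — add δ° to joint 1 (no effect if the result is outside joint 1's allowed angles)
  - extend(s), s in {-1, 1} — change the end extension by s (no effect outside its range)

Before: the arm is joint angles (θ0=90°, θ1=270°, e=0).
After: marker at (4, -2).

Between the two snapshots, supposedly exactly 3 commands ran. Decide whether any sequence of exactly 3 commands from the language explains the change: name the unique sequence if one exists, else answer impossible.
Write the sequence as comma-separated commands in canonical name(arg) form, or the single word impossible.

t0: joint angles (θ0=90°, θ1=270°, e=0)
t=1 rotate(0, 90) ⇒ joint angles (θ0=180°, θ1=270°, e=0)
t=2 rotate(0, 90) ⇒ joint angles (θ0=270°, θ1=270°, e=0)
t=3 rotate(0, 90) ⇒ joint angles (θ0=0°, θ1=270°, e=0)
no other 3-command option fits: unique.

rotate(0, 90), rotate(0, 90), rotate(0, 90)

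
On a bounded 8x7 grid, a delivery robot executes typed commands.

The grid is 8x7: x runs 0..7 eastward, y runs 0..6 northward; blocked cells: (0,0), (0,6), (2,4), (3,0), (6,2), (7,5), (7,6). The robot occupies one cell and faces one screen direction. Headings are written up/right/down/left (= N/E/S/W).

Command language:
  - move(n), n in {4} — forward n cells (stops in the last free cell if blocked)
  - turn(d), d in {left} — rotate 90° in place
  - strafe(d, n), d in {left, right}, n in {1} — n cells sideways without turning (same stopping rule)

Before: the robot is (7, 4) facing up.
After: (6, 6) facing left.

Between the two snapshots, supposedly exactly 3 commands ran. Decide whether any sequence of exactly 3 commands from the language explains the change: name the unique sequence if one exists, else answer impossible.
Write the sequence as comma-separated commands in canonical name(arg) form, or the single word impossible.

strafe(left, 1), move(4), turn(left)

key: move(4) runs into the grid edge before its full distance
begin: (7, 4) facing up
[1] after strafe(left, 1): (6, 4) facing up
[2] after move(4): (6, 6) facing up
[3] after turn(left): (6, 6) facing left
no rival 3-sequence matches.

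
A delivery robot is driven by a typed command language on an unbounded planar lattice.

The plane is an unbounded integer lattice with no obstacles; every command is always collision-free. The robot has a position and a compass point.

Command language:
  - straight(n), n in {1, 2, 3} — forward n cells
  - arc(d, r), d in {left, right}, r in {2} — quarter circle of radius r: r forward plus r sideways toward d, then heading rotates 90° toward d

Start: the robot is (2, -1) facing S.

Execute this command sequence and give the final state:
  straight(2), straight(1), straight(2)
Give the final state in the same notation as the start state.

(2, -6) facing S

start: (2, -1) facing S
[1] after straight(2): (2, -3) facing S
[2] after straight(1): (2, -4) facing S
[3] after straight(2): (2, -6) facing S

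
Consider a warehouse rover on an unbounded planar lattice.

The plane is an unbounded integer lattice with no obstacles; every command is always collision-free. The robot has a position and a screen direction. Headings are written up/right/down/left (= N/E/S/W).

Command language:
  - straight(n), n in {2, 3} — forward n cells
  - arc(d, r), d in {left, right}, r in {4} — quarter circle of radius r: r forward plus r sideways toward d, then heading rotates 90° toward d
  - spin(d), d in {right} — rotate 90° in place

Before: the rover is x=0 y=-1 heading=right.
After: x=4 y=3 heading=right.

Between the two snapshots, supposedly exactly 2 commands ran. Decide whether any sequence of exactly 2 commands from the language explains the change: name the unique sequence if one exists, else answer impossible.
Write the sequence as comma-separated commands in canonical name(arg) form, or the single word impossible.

key: still facing E at the end — net rotation zero over 2 steps
from: x=0 y=-1 heading=right
t=1 arc(left, 4) ⇒ x=4 y=3 heading=up
t=2 spin(right) ⇒ x=4 y=3 heading=right
uniquely the one of 25 2-step routes that fits.

arc(left, 4), spin(right)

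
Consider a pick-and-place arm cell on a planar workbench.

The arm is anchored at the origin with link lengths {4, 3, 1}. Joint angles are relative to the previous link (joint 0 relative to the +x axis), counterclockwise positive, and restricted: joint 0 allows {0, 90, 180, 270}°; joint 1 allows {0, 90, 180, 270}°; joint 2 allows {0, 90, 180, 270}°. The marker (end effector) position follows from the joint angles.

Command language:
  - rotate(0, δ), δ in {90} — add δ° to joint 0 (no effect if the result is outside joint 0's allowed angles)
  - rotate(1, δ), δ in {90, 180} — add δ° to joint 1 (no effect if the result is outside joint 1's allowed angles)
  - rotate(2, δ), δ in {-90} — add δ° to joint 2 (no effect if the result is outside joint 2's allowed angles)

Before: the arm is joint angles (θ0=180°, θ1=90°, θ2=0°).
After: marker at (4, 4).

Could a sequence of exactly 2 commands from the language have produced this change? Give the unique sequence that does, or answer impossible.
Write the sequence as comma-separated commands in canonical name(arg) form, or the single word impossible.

start: joint angles (θ0=180°, θ1=90°, θ2=0°)
step 1 (rotate(0, 90)): joint angles (θ0=270°, θ1=90°, θ2=0°)
step 2 (rotate(0, 90)): joint angles (θ0=0°, θ1=90°, θ2=0°)
no other 2-command option fits: unique.

rotate(0, 90), rotate(0, 90)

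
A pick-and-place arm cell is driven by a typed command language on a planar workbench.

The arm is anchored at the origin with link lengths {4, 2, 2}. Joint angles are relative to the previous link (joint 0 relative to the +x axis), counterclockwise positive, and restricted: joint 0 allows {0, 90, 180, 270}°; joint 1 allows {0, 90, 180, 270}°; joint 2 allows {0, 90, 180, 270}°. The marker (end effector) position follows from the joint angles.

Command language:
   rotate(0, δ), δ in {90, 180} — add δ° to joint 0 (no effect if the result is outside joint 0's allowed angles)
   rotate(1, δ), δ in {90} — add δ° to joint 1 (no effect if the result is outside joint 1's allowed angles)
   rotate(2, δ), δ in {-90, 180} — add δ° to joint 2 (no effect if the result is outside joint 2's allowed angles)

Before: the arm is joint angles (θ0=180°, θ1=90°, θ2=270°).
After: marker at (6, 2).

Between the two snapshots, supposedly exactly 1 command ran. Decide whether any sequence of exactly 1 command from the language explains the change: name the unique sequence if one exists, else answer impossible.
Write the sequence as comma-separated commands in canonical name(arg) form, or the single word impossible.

start: joint angles (θ0=180°, θ1=90°, θ2=270°)
[1] after rotate(0, 180): joint angles (θ0=0°, θ1=90°, θ2=270°)
all 5 alternatives checked — unique.

rotate(0, 180)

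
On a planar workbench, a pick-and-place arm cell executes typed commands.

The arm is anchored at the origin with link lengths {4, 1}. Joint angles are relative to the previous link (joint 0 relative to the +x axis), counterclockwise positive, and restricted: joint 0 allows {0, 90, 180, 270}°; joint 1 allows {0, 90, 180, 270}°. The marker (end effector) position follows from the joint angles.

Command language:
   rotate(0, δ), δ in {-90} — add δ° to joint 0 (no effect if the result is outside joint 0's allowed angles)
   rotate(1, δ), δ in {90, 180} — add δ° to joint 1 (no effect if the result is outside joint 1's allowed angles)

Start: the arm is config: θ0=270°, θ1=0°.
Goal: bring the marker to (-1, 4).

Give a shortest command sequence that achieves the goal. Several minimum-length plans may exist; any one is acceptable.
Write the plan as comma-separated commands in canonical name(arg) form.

initial: config: θ0=270°, θ1=0°
[1] after rotate(0, -90): config: θ0=180°, θ1=0°
[2] after rotate(0, -90): config: θ0=90°, θ1=0°
[3] after rotate(1, 90): config: θ0=90°, θ1=90°
minimal: 3 command(s), checked below 3.

rotate(0, -90), rotate(0, -90), rotate(1, 90)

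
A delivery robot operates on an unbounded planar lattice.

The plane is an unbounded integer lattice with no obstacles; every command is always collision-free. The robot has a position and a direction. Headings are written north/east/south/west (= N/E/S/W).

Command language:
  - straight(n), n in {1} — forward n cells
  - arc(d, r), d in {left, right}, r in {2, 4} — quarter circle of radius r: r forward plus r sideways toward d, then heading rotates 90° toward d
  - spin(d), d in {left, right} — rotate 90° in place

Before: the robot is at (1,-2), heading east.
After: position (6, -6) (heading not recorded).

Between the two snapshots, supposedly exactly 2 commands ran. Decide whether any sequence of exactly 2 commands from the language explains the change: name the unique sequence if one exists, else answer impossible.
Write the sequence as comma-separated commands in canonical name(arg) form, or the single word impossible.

straight(1), arc(right, 4)

key: order matters: swapping straight(1) and arc(right, 4) lands elsewhere
t0: at (1,-2), heading east
step 1 (straight(1)): at (2,-2), heading east
step 2 (arc(right, 4)): at (6,-6), heading south
no other 2-command option fits: unique.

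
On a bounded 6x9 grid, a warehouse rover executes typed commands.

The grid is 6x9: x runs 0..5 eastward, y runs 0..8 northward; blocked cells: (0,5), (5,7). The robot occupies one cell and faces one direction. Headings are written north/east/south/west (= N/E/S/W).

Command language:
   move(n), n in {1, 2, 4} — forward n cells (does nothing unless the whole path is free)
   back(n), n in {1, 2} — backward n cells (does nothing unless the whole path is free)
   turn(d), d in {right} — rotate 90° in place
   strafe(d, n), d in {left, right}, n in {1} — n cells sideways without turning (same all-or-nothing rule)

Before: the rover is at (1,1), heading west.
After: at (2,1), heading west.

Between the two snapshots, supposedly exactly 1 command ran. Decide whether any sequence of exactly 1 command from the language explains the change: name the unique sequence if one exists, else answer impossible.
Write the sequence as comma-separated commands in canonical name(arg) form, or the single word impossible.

back(1)

key: still facing W — the one step turns nothing
begin: at (1,1), heading west
1. back(1) → at (2,1), heading west
all 8 alternatives checked — unique.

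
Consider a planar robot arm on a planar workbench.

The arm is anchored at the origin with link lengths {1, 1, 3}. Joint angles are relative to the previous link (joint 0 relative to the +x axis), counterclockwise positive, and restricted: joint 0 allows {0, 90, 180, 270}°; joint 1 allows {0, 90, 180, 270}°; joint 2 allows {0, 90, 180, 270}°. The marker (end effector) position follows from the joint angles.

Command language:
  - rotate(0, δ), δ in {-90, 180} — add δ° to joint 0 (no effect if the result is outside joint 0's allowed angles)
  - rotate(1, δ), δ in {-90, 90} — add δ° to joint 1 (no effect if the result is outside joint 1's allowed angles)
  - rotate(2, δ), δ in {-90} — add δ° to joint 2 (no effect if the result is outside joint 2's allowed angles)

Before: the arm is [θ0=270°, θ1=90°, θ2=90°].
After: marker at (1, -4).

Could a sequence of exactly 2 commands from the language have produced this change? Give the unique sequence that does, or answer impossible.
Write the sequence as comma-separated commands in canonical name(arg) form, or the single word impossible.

rotate(2, -90), rotate(2, -90)

initial: [θ0=270°, θ1=90°, θ2=90°]
1. rotate(2, -90) → [θ0=270°, θ1=90°, θ2=0°]
2. rotate(2, -90) → [θ0=270°, θ1=90°, θ2=270°]
no rival 2-sequence matches.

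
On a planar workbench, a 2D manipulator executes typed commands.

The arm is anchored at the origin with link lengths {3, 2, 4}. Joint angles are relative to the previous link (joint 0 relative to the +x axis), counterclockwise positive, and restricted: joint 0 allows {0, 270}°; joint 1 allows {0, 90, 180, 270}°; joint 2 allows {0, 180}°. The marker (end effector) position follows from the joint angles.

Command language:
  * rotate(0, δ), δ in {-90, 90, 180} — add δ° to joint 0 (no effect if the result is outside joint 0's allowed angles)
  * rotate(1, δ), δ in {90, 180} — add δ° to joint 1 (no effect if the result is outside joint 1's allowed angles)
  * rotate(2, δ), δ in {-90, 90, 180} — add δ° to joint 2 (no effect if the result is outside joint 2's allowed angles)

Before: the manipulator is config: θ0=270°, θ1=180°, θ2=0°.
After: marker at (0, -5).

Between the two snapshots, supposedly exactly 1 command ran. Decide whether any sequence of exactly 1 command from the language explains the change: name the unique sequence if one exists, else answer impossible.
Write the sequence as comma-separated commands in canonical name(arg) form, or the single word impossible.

start: config: θ0=270°, θ1=180°, θ2=0°
[1] after rotate(2, 180): config: θ0=270°, θ1=180°, θ2=180°
no rival 1-sequence matches.

rotate(2, 180)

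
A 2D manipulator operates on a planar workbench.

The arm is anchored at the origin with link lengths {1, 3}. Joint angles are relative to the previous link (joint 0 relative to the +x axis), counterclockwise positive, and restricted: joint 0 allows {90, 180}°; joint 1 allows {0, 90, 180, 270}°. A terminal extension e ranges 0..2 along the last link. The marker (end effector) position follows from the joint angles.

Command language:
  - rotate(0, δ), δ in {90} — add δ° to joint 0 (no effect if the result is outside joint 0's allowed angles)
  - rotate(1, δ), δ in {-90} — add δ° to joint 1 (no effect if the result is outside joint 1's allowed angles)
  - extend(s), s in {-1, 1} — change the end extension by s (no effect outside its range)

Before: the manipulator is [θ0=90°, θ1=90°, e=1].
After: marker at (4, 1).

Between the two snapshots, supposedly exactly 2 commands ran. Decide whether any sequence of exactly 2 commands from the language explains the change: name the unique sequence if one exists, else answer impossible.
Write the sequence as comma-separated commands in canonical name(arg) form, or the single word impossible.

rotate(1, -90), rotate(1, -90)

start: [θ0=90°, θ1=90°, e=1]
1. rotate(1, -90) → [θ0=90°, θ1=0°, e=1]
2. rotate(1, -90) → [θ0=90°, θ1=270°, e=1]
uniquely the one of 16 2-step routes that fits.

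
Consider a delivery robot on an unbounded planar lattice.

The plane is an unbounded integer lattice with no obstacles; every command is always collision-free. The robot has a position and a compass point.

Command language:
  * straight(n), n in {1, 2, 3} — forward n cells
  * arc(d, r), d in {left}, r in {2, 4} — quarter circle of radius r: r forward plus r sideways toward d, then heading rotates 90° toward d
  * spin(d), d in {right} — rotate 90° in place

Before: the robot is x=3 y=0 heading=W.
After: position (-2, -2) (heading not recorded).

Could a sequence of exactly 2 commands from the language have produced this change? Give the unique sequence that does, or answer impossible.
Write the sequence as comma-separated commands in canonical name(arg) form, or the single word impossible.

key: running arc(left, 2) before straight(3) would end elsewhere — order is forced
t0: x=3 y=0 heading=W
t=1 straight(3) ⇒ x=0 y=0 heading=W
t=2 arc(left, 2) ⇒ x=-2 y=-2 heading=S
all 36 alternatives checked — unique.

straight(3), arc(left, 2)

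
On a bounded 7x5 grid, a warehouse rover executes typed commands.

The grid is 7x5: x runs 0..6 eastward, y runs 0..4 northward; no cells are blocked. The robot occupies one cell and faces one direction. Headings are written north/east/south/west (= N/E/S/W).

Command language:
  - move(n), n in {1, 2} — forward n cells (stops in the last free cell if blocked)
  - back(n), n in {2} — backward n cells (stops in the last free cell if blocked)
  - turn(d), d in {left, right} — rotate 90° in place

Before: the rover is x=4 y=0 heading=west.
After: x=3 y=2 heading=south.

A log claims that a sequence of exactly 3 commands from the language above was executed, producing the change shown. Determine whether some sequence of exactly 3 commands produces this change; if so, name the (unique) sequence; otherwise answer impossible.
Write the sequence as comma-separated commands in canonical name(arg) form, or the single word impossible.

key: running back(2) before move(1) would end elsewhere — order is forced
initial: x=4 y=0 heading=west
t=1 move(1) ⇒ x=3 y=0 heading=west
t=2 turn(left) ⇒ x=3 y=0 heading=south
t=3 back(2) ⇒ x=3 y=2 heading=south
uniquely the one of 125 3-step routes that fits.

move(1), turn(left), back(2)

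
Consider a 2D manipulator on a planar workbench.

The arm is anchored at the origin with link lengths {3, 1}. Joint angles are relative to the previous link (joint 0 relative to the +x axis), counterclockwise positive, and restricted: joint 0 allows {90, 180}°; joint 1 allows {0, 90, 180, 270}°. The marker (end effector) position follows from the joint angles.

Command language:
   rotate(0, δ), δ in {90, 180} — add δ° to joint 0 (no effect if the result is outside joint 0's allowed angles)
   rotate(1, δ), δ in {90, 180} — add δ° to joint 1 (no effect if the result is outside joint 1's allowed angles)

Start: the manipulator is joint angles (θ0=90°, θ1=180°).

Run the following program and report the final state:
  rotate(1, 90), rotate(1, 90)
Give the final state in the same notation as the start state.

joint angles (θ0=90°, θ1=0°)

initial: joint angles (θ0=90°, θ1=180°)
[1] after rotate(1, 90): joint angles (θ0=90°, θ1=270°)
[2] after rotate(1, 90): joint angles (θ0=90°, θ1=0°)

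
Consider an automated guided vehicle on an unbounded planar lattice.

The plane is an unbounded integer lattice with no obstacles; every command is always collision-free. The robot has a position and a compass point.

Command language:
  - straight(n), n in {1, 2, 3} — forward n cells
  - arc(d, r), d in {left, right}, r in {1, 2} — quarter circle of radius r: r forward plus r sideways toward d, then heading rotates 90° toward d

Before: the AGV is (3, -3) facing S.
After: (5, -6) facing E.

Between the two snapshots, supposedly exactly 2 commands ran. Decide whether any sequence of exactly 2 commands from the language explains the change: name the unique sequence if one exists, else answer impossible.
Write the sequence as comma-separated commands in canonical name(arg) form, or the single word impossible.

straight(1), arc(left, 2)

key: position moved to (5,-6) AND the heading swung to E — translation plus rotation needed
start: (3, -3) facing S
t=1 straight(1) ⇒ (3, -4) facing S
t=2 arc(left, 2) ⇒ (5, -6) facing E
uniquely the one of 49 2-step routes that fits.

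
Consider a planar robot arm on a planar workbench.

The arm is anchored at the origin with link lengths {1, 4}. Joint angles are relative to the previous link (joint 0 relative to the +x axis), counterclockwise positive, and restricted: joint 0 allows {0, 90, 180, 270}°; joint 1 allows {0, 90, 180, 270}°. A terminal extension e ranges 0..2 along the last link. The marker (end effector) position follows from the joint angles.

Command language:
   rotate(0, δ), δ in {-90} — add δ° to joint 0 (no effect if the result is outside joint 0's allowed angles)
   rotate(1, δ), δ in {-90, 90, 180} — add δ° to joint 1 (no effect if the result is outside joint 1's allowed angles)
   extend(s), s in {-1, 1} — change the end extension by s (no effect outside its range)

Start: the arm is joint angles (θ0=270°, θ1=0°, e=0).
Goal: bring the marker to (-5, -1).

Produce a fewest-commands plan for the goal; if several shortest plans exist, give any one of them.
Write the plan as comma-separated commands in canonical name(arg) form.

start: joint angles (θ0=270°, θ1=0°, e=0)
step 1 (extend(1)): joint angles (θ0=270°, θ1=0°, e=1)
step 2 (rotate(1, -90)): joint angles (θ0=270°, θ1=270°, e=1)
minimal: 2 command(s), checked below 2.

extend(1), rotate(1, -90)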